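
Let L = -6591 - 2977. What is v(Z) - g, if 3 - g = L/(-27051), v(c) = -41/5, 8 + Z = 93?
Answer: -1467016/135255 ≈ -10.846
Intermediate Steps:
Z = 85 (Z = -8 + 93 = 85)
L = -9568
v(c) = -41/5 (v(c) = -41*⅕ = -41/5)
g = 71585/27051 (g = 3 - (-9568)/(-27051) = 3 - (-9568)*(-1)/27051 = 3 - 1*9568/27051 = 3 - 9568/27051 = 71585/27051 ≈ 2.6463)
v(Z) - g = -41/5 - 1*71585/27051 = -41/5 - 71585/27051 = -1467016/135255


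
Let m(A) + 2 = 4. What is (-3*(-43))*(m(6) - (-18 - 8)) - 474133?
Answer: -470521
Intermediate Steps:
m(A) = 2 (m(A) = -2 + 4 = 2)
(-3*(-43))*(m(6) - (-18 - 8)) - 474133 = (-3*(-43))*(2 - (-18 - 8)) - 474133 = 129*(2 - 1*(-26)) - 474133 = 129*(2 + 26) - 474133 = 129*28 - 474133 = 3612 - 474133 = -470521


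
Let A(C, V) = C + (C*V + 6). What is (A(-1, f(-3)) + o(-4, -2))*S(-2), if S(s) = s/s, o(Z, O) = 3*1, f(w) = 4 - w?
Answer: 1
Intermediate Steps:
o(Z, O) = 3
S(s) = 1
A(C, V) = 6 + C + C*V (A(C, V) = C + (6 + C*V) = 6 + C + C*V)
(A(-1, f(-3)) + o(-4, -2))*S(-2) = ((6 - 1 - (4 - 1*(-3))) + 3)*1 = ((6 - 1 - (4 + 3)) + 3)*1 = ((6 - 1 - 1*7) + 3)*1 = ((6 - 1 - 7) + 3)*1 = (-2 + 3)*1 = 1*1 = 1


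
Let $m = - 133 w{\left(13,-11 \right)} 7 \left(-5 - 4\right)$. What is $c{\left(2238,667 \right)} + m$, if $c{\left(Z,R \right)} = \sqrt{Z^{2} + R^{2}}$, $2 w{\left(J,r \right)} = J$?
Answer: $\frac{108927}{2} + \sqrt{5453533} \approx 56799.0$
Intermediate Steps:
$w{\left(J,r \right)} = \frac{J}{2}$
$c{\left(Z,R \right)} = \sqrt{R^{2} + Z^{2}}$
$m = \frac{108927}{2}$ ($m = - 133 \cdot \frac{1}{2} \cdot 13 \cdot 7 \left(-5 - 4\right) = \left(-133\right) \frac{13}{2} \cdot 7 \left(-9\right) = \left(- \frac{1729}{2}\right) \left(-63\right) = \frac{108927}{2} \approx 54464.0$)
$c{\left(2238,667 \right)} + m = \sqrt{667^{2} + 2238^{2}} + \frac{108927}{2} = \sqrt{444889 + 5008644} + \frac{108927}{2} = \sqrt{5453533} + \frac{108927}{2} = \frac{108927}{2} + \sqrt{5453533}$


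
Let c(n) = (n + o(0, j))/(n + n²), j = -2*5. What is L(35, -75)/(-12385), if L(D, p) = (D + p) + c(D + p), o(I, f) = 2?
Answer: 31219/9660300 ≈ 0.0032317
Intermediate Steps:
j = -10
c(n) = (2 + n)/(n + n²) (c(n) = (n + 2)/(n + n²) = (2 + n)/(n + n²))
L(D, p) = D + p + (2 + D + p)/((D + p)*(1 + D + p)) (L(D, p) = (D + p) + (2 + (D + p))/((D + p)*(1 + (D + p))) = (D + p) + (2 + D + p)/((D + p)*(1 + D + p)) = D + p + (2 + D + p)/((D + p)*(1 + D + p)))
L(35, -75)/(-12385) = ((2 + 35 - 75 + (35 - 75)²*(1 + 35 - 75))/((35 - 75)*(1 + 35 - 75)))/(-12385) = ((2 + 35 - 75 + (-40)²*(-39))/(-40*(-39)))*(-1/12385) = -1/40*(-1/39)*(2 + 35 - 75 + 1600*(-39))*(-1/12385) = -1/40*(-1/39)*(2 + 35 - 75 - 62400)*(-1/12385) = -1/40*(-1/39)*(-62438)*(-1/12385) = -31219/780*(-1/12385) = 31219/9660300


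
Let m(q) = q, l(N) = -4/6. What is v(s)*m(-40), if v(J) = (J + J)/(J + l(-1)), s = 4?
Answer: -96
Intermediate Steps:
l(N) = -⅔ (l(N) = -4*⅙ = -⅔)
v(J) = 2*J/(-⅔ + J) (v(J) = (J + J)/(J - ⅔) = (2*J)/(-⅔ + J) = 2*J/(-⅔ + J))
v(s)*m(-40) = (6*4/(-2 + 3*4))*(-40) = (6*4/(-2 + 12))*(-40) = (6*4/10)*(-40) = (6*4*(⅒))*(-40) = (12/5)*(-40) = -96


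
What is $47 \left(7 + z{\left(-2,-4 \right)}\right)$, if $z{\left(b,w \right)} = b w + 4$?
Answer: $893$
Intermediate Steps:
$z{\left(b,w \right)} = 4 + b w$
$47 \left(7 + z{\left(-2,-4 \right)}\right) = 47 \left(7 + \left(4 - -8\right)\right) = 47 \left(7 + \left(4 + 8\right)\right) = 47 \left(7 + 12\right) = 47 \cdot 19 = 893$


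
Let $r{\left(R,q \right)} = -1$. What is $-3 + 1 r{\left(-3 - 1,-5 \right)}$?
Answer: $-4$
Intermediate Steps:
$-3 + 1 r{\left(-3 - 1,-5 \right)} = -3 + 1 \left(-1\right) = -3 - 1 = -4$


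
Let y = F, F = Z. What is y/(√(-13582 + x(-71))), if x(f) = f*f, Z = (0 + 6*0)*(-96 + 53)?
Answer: 0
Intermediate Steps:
Z = 0 (Z = (0 + 0)*(-43) = 0*(-43) = 0)
F = 0
x(f) = f²
y = 0
y/(√(-13582 + x(-71))) = 0/(√(-13582 + (-71)²)) = 0/(√(-13582 + 5041)) = 0/(√(-8541)) = 0/((3*I*√949)) = 0*(-I*√949/2847) = 0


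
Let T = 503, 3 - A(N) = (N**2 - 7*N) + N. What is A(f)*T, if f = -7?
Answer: -44264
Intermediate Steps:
A(N) = 3 - N**2 + 6*N (A(N) = 3 - ((N**2 - 7*N) + N) = 3 - (N**2 - 6*N) = 3 + (-N**2 + 6*N) = 3 - N**2 + 6*N)
A(f)*T = (3 - 1*(-7)**2 + 6*(-7))*503 = (3 - 1*49 - 42)*503 = (3 - 49 - 42)*503 = -88*503 = -44264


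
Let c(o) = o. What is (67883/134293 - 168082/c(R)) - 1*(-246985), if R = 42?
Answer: 685250796235/2820153 ≈ 2.4298e+5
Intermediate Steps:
(67883/134293 - 168082/c(R)) - 1*(-246985) = (67883/134293 - 168082/42) - 1*(-246985) = (67883*(1/134293) - 168082*1/42) + 246985 = (67883/134293 - 84041/21) + 246985 = -11284692470/2820153 + 246985 = 685250796235/2820153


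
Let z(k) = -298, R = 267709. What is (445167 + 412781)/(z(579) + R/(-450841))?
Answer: -386798134268/134618327 ≈ -2873.3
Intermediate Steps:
(445167 + 412781)/(z(579) + R/(-450841)) = (445167 + 412781)/(-298 + 267709/(-450841)) = 857948/(-298 + 267709*(-1/450841)) = 857948/(-298 - 267709/450841) = 857948/(-134618327/450841) = 857948*(-450841/134618327) = -386798134268/134618327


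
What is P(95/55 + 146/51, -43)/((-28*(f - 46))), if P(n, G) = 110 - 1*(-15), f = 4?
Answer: 125/1176 ≈ 0.10629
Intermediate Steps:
P(n, G) = 125 (P(n, G) = 110 + 15 = 125)
P(95/55 + 146/51, -43)/((-28*(f - 46))) = 125/((-28*(4 - 46))) = 125/((-28*(-42))) = 125/1176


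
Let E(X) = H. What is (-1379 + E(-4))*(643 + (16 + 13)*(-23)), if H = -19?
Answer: 33552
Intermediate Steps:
E(X) = -19
(-1379 + E(-4))*(643 + (16 + 13)*(-23)) = (-1379 - 19)*(643 + (16 + 13)*(-23)) = -1398*(643 + 29*(-23)) = -1398*(643 - 667) = -1398*(-24) = 33552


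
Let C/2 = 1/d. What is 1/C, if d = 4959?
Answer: 4959/2 ≈ 2479.5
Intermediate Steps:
C = 2/4959 ≈ 0.00040331
1/C = 1/(2/4959) = 4959/2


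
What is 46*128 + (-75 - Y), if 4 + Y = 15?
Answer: 5802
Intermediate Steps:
Y = 11 (Y = -4 + 15 = 11)
46*128 + (-75 - Y) = 46*128 + (-75 - 1*11) = 5888 + (-75 - 11) = 5888 - 86 = 5802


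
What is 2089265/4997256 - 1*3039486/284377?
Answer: -14594950737511/1421104669512 ≈ -10.270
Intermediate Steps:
2089265/4997256 - 1*3039486/284377 = 2089265*(1/4997256) - 3039486*1/284377 = 2089265/4997256 - 3039486/284377 = -14594950737511/1421104669512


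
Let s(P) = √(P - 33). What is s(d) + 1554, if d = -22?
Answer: 1554 + I*√55 ≈ 1554.0 + 7.4162*I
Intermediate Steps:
s(P) = √(-33 + P)
s(d) + 1554 = √(-33 - 22) + 1554 = √(-55) + 1554 = I*√55 + 1554 = 1554 + I*√55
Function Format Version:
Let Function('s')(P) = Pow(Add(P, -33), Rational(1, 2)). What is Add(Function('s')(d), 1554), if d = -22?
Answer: Add(1554, Mul(I, Pow(55, Rational(1, 2)))) ≈ Add(1554.0, Mul(7.4162, I))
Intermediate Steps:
Function('s')(P) = Pow(Add(-33, P), Rational(1, 2))
Add(Function('s')(d), 1554) = Add(Pow(Add(-33, -22), Rational(1, 2)), 1554) = Add(Pow(-55, Rational(1, 2)), 1554) = Add(Mul(I, Pow(55, Rational(1, 2))), 1554) = Add(1554, Mul(I, Pow(55, Rational(1, 2))))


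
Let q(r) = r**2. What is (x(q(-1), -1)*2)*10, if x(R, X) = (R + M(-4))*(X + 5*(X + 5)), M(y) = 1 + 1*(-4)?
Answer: -760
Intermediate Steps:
M(y) = -3 (M(y) = 1 - 4 = -3)
x(R, X) = (-3 + R)*(25 + 6*X) (x(R, X) = (R - 3)*(X + 5*(X + 5)) = (-3 + R)*(X + 5*(5 + X)) = (-3 + R)*(X + (25 + 5*X)) = (-3 + R)*(25 + 6*X))
(x(q(-1), -1)*2)*10 = ((-75 - 18*(-1) + 25*(-1)**2 + 6*(-1)**2*(-1))*2)*10 = ((-75 + 18 + 25*1 + 6*1*(-1))*2)*10 = ((-75 + 18 + 25 - 6)*2)*10 = -38*2*10 = -76*10 = -760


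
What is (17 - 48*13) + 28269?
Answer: 27662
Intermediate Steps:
(17 - 48*13) + 28269 = (17 - 624) + 28269 = -607 + 28269 = 27662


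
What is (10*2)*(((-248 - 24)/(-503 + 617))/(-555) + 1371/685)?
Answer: 34771796/866799 ≈ 40.115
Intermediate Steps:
(10*2)*(((-248 - 24)/(-503 + 617))/(-555) + 1371/685) = 20*(-272/114*(-1/555) + 1371*(1/685)) = 20*(-272*1/114*(-1/555) + 1371/685) = 20*(-136/57*(-1/555) + 1371/685) = 20*(136/31635 + 1371/685) = 20*(8692949/4333995) = 34771796/866799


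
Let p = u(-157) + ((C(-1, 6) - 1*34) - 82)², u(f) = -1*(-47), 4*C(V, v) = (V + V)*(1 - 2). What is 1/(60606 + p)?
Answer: 4/295973 ≈ 1.3515e-5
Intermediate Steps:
C(V, v) = -V/2 (C(V, v) = ((V + V)*(1 - 2))/4 = ((2*V)*(-1))/4 = (-2*V)/4 = -V/2)
u(f) = 47
p = 53549/4 (p = 47 + ((-½*(-1) - 1*34) - 82)² = 47 + ((½ - 34) - 82)² = 47 + (-67/2 - 82)² = 47 + (-231/2)² = 47 + 53361/4 = 53549/4 ≈ 13387.)
1/(60606 + p) = 1/(60606 + 53549/4) = 1/(295973/4) = 4/295973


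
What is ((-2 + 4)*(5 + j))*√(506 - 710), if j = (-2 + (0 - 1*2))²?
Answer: 84*I*√51 ≈ 599.88*I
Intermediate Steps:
j = 16 (j = (-2 + (0 - 2))² = (-2 - 2)² = (-4)² = 16)
((-2 + 4)*(5 + j))*√(506 - 710) = ((-2 + 4)*(5 + 16))*√(506 - 710) = (2*21)*√(-204) = 42*(2*I*√51) = 84*I*√51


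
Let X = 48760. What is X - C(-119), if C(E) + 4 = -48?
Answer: 48812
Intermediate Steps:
C(E) = -52 (C(E) = -4 - 48 = -52)
X - C(-119) = 48760 - 1*(-52) = 48760 + 52 = 48812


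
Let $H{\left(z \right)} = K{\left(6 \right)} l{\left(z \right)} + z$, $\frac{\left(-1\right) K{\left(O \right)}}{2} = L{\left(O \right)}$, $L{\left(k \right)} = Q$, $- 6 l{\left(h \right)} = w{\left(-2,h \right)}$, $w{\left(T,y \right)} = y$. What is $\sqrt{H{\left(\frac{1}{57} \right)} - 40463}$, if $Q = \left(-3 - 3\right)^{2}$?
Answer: $\frac{i \sqrt{131463546}}{57} \approx 201.15 i$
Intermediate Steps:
$l{\left(h \right)} = - \frac{h}{6}$
$Q = 36$ ($Q = \left(-6\right)^{2} = 36$)
$L{\left(k \right)} = 36$
$K{\left(O \right)} = -72$ ($K{\left(O \right)} = \left(-2\right) 36 = -72$)
$H{\left(z \right)} = 13 z$ ($H{\left(z \right)} = - 72 \left(- \frac{z}{6}\right) + z = 12 z + z = 13 z$)
$\sqrt{H{\left(\frac{1}{57} \right)} - 40463} = \sqrt{\frac{13}{57} - 40463} = \sqrt{- \frac{2306378}{57}} = \frac{i \sqrt{131463546}}{57}$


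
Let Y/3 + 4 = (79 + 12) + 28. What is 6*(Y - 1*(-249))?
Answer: 3564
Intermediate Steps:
Y = 345 (Y = -12 + 3*((79 + 12) + 28) = -12 + 3*(91 + 28) = -12 + 3*119 = -12 + 357 = 345)
6*(Y - 1*(-249)) = 6*(345 - 1*(-249)) = 6*(345 + 249) = 6*594 = 3564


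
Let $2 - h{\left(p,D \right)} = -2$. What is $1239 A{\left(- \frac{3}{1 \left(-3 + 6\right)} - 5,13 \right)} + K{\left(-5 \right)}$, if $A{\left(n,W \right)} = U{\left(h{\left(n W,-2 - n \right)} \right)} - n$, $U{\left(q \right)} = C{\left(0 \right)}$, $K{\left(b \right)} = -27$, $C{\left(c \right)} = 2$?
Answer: $9885$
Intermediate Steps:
$h{\left(p,D \right)} = 4$ ($h{\left(p,D \right)} = 2 - -2 = 2 + 2 = 4$)
$U{\left(q \right)} = 2$
$A{\left(n,W \right)} = 2 - n$
$1239 A{\left(- \frac{3}{1 \left(-3 + 6\right)} - 5,13 \right)} + K{\left(-5 \right)} = 1239 \left(2 - \left(- \frac{3}{1 \left(-3 + 6\right)} - 5\right)\right) - 27 = 1239 \left(2 - \left(- \frac{3}{1 \cdot 3} - 5\right)\right) - 27 = 1239 \left(2 - \left(- \frac{3}{3} - 5\right)\right) - 27 = 1239 \left(2 - \left(\left(-3\right) \frac{1}{3} - 5\right)\right) - 27 = 1239 \left(2 - \left(-1 - 5\right)\right) - 27 = 1239 \left(2 - -6\right) - 27 = 1239 \left(2 + 6\right) - 27 = 1239 \cdot 8 - 27 = 9912 - 27 = 9885$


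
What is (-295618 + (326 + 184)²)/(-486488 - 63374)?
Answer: 17759/274931 ≈ 0.064594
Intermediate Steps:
(-295618 + (326 + 184)²)/(-486488 - 63374) = (-295618 + 510²)/(-549862) = (-295618 + 260100)*(-1/549862) = -35518*(-1/549862) = 17759/274931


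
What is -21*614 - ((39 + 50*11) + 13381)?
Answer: -26864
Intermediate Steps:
-21*614 - ((39 + 50*11) + 13381) = -12894 - ((39 + 550) + 13381) = -12894 - (589 + 13381) = -12894 - 1*13970 = -12894 - 13970 = -26864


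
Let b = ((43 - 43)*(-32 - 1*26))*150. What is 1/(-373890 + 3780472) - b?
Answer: 1/3406582 ≈ 2.9355e-7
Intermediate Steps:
b = 0 (b = (0*(-32 - 26))*150 = (0*(-58))*150 = 0*150 = 0)
1/(-373890 + 3780472) - b = 1/(-373890 + 3780472) - 1*0 = 1/3406582 + 0 = 1/3406582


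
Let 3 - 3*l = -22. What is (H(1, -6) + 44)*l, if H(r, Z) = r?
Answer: 375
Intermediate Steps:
l = 25/3 (l = 1 - ⅓*(-22) = 1 + 22/3 = 25/3 ≈ 8.3333)
(H(1, -6) + 44)*l = (1 + 44)*(25/3) = 45*(25/3) = 375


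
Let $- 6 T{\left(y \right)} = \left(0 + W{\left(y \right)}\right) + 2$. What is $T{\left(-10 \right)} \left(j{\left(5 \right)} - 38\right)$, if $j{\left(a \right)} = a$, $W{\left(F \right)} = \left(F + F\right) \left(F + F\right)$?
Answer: $2211$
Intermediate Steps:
$W{\left(F \right)} = 4 F^{2}$ ($W{\left(F \right)} = 2 F 2 F = 4 F^{2}$)
$T{\left(y \right)} = - \frac{1}{3} - \frac{2 y^{2}}{3}$ ($T{\left(y \right)} = - \frac{\left(0 + 4 y^{2}\right) + 2}{6} = - \frac{4 y^{2} + 2}{6} = - \frac{2 + 4 y^{2}}{6} = - \frac{1}{3} - \frac{2 y^{2}}{3}$)
$T{\left(-10 \right)} \left(j{\left(5 \right)} - 38\right) = \left(- \frac{1}{3} - \frac{2 \left(-10\right)^{2}}{3}\right) \left(5 - 38\right) = \left(- \frac{1}{3} - \frac{200}{3}\right) \left(5 - 38\right) = \left(-67\right) \left(-33\right) = 2211$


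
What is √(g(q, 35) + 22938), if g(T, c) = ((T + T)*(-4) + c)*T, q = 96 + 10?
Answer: 2*I*√15810 ≈ 251.48*I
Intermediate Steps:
q = 106
g(T, c) = T*(c - 8*T) (g(T, c) = ((2*T)*(-4) + c)*T = (-8*T + c)*T = (c - 8*T)*T = T*(c - 8*T))
√(g(q, 35) + 22938) = √(106*(35 - 8*106) + 22938) = √(106*(35 - 848) + 22938) = √(106*(-813) + 22938) = √(-86178 + 22938) = √(-63240) = 2*I*√15810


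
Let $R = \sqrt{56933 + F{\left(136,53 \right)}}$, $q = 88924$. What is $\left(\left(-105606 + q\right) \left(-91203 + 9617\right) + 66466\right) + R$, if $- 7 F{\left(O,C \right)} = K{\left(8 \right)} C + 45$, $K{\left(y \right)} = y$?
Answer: $1361084118 + \sqrt{56866} \approx 1.3611 \cdot 10^{9}$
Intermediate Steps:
$F{\left(O,C \right)} = - \frac{45}{7} - \frac{8 C}{7}$ ($F{\left(O,C \right)} = - \frac{8 C + 45}{7} = - \frac{45 + 8 C}{7} = - \frac{45}{7} - \frac{8 C}{7}$)
$R = \sqrt{56866}$ ($R = \sqrt{56933 - 67} = \sqrt{56866} \approx 238.47$)
$\left(\left(-105606 + q\right) \left(-91203 + 9617\right) + 66466\right) + R = \left(\left(-105606 + 88924\right) \left(-91203 + 9617\right) + 66466\right) + \sqrt{56866} = \left(\left(-16682\right) \left(-81586\right) + 66466\right) + \sqrt{56866} = \left(1361017652 + 66466\right) + \sqrt{56866} = 1361084118 + \sqrt{56866}$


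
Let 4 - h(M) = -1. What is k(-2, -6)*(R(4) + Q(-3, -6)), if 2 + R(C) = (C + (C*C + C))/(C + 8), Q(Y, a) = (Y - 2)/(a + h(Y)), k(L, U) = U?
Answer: -30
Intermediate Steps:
h(M) = 5 (h(M) = 4 - 1*(-1) = 4 + 1 = 5)
Q(Y, a) = (-2 + Y)/(5 + a) (Q(Y, a) = (Y - 2)/(a + 5) = (-2 + Y)/(5 + a))
R(C) = -2 + (C**2 + 2*C)/(8 + C) (R(C) = -2 + (C + (C*C + C))/(C + 8) = -2 + (C + (C**2 + C))/(8 + C) = -2 + (C + (C + C**2))/(8 + C) = -2 + (C**2 + 2*C)/(8 + C))
k(-2, -6)*(R(4) + Q(-3, -6)) = -6*((-16 + 4**2)/(8 + 4) + (-2 - 3)/(5 - 6)) = -6*((-16 + 16)/12 - 5/(-1)) = -6*((1/12)*0 - 1*(-5)) = -6*(0 + 5) = -6*5 = -30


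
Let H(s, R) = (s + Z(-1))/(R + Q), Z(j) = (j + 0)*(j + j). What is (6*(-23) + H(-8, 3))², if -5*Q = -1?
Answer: 1252161/64 ≈ 19565.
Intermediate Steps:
Z(j) = 2*j² (Z(j) = j*(2*j) = 2*j²)
Q = ⅕ (Q = -⅕*(-1) = ⅕ ≈ 0.20000)
H(s, R) = (2 + s)/(⅕ + R) (H(s, R) = (s + 2*(-1)²)/(R + ⅕) = (s + 2*1)/(⅕ + R) = (s + 2)/(⅕ + R) = (2 + s)/(⅕ + R))
(6*(-23) + H(-8, 3))² = (6*(-23) + 5*(2 - 8)/(1 + 5*3))² = (-138 + 5*(-6)/(1 + 15))² = (-138 + 5*(-6)/16)² = (-138 + 5*(1/16)*(-6))² = (-138 - 15/8)² = (-1119/8)² = 1252161/64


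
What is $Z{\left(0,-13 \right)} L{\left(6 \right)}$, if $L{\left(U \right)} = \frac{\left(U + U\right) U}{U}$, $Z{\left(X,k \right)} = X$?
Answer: $0$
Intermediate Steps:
$L{\left(U \right)} = 2 U$ ($L{\left(U \right)} = \frac{2 U U}{U} = \frac{2 U^{2}}{U} = 2 U$)
$Z{\left(0,-13 \right)} L{\left(6 \right)} = 0 \cdot 2 \cdot 6 = 0 \cdot 12 = 0$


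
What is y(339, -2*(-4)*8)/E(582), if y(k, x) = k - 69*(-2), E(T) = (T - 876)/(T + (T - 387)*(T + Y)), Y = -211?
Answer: -11595393/98 ≈ -1.1832e+5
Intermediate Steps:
E(T) = (-876 + T)/(T + (-387 + T)*(-211 + T)) (E(T) = (T - 876)/(T + (T - 387)*(T - 211)) = (-876 + T)/(T + (-387 + T)*(-211 + T)))
y(k, x) = 138 + k (y(k, x) = k - 1*(-138) = k + 138 = 138 + k)
y(339, -2*(-4)*8)/E(582) = (138 + 339)/(((-876 + 582)/(81657 + 582**2 - 597*582))) = 477/((-294/(81657 + 338724 - 347454))) = 477/((-294/72927)) = 477/(((1/72927)*(-294))) = 477/(-98/24309) = 477*(-24309/98) = -11595393/98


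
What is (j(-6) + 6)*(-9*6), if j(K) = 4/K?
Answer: -288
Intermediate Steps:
(j(-6) + 6)*(-9*6) = (4/(-6) + 6)*(-9*6) = (4*(-1/6) + 6)*(-54) = (-2/3 + 6)*(-54) = (16/3)*(-54) = -288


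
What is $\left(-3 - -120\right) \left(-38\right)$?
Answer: $-4446$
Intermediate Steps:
$\left(-3 - -120\right) \left(-38\right) = \left(-3 + 120\right) \left(-38\right) = 117 \left(-38\right) = -4446$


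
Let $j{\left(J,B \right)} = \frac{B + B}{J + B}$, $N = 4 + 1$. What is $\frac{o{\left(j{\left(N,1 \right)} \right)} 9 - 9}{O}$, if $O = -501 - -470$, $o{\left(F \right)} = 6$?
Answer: $- \frac{45}{31} \approx -1.4516$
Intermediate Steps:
$N = 5$
$j{\left(J,B \right)} = \frac{2 B}{B + J}$
$O = -31$ ($O = -501 + 470 = -31$)
$\frac{o{\left(j{\left(N,1 \right)} \right)} 9 - 9}{O} = \frac{6 \cdot 9 - 9}{-31} = \left(54 - 9\right) \left(- \frac{1}{31}\right) = 45 \left(- \frac{1}{31}\right) = - \frac{45}{31}$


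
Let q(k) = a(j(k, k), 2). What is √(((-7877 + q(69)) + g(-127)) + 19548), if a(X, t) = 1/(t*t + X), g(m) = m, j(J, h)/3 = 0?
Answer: √46177/2 ≈ 107.44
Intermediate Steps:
j(J, h) = 0 (j(J, h) = 3*0 = 0)
a(X, t) = 1/(X + t²) (a(X, t) = 1/(t² + X) = 1/(X + t²))
q(k) = ¼ (q(k) = 1/(0 + 2²) = 1/(0 + 4) = 1/4 = ¼)
√(((-7877 + q(69)) + g(-127)) + 19548) = √(((-7877 + ¼) - 127) + 19548) = √((-31507/4 - 127) + 19548) = √(-32015/4 + 19548) = √(46177/4) = √46177/2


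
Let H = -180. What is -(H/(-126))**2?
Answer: -100/49 ≈ -2.0408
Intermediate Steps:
-(H/(-126))**2 = -(-180/(-126))**2 = -(-180*(-1/126))**2 = -(10/7)**2 = -1*100/49 = -100/49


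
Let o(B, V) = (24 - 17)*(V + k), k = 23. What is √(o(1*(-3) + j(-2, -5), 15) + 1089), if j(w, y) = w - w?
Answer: √1355 ≈ 36.810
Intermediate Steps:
j(w, y) = 0
o(B, V) = 161 + 7*V (o(B, V) = (24 - 17)*(V + 23) = 7*(23 + V) = 161 + 7*V)
√(o(1*(-3) + j(-2, -5), 15) + 1089) = √((161 + 7*15) + 1089) = √((161 + 105) + 1089) = √(266 + 1089) = √1355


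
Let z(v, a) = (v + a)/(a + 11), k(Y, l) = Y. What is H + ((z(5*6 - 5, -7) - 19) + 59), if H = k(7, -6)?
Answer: 103/2 ≈ 51.500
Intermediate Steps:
z(v, a) = (a + v)/(11 + a)
H = 7
H + ((z(5*6 - 5, -7) - 19) + 59) = 7 + (((-7 + (5*6 - 5))/(11 - 7) - 19) + 59) = 7 + (((-7 + (30 - 5))/4 - 19) + 59) = 7 + (((-7 + 25)/4 - 19) + 59) = 7 + (((¼)*18 - 19) + 59) = 7 + ((9/2 - 19) + 59) = 7 + (-29/2 + 59) = 7 + 89/2 = 103/2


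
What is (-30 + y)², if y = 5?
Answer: 625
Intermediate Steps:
(-30 + y)² = (-30 + 5)² = (-25)² = 625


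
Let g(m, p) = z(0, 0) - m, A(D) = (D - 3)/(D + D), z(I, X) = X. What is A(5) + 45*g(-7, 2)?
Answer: 1576/5 ≈ 315.20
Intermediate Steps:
A(D) = (-3 + D)/(2*D) (A(D) = (-3 + D)/((2*D)) = (-3 + D)*(1/(2*D)) = (-3 + D)/(2*D))
g(m, p) = -m (g(m, p) = 0 - m = -m)
A(5) + 45*g(-7, 2) = (½)*(-3 + 5)/5 + 45*(-1*(-7)) = (½)*(⅕)*2 + 45*7 = ⅕ + 315 = 1576/5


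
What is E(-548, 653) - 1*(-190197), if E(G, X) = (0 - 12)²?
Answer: 190341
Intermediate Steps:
E(G, X) = 144 (E(G, X) = (-12)² = 144)
E(-548, 653) - 1*(-190197) = 144 - 1*(-190197) = 144 + 190197 = 190341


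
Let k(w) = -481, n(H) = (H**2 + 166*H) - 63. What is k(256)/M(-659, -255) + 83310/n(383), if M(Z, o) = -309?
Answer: 2349091/1202834 ≈ 1.9530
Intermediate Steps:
n(H) = -63 + H**2 + 166*H
k(256)/M(-659, -255) + 83310/n(383) = -481/(-309) + 83310/(-63 + 383**2 + 166*383) = -481*(-1/309) + 83310/(-63 + 146689 + 63578) = 481/309 + 83310/210204 = 481/309 + 83310*(1/210204) = 481/309 + 13885/35034 = 2349091/1202834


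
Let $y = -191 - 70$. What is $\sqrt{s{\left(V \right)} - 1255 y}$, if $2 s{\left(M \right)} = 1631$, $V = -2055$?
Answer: $\frac{\sqrt{1313482}}{2} \approx 573.04$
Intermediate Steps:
$y = -261$ ($y = -191 - 70 = -261$)
$s{\left(M \right)} = \frac{1631}{2}$ ($s{\left(M \right)} = \frac{1}{2} \cdot 1631 = \frac{1631}{2}$)
$\sqrt{s{\left(V \right)} - 1255 y} = \sqrt{\frac{1631}{2} - -327555} = \sqrt{\frac{1631}{2} + 327555} = \sqrt{\frac{656741}{2}} = \frac{\sqrt{1313482}}{2}$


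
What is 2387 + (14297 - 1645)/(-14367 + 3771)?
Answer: 6320000/2649 ≈ 2385.8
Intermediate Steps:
2387 + (14297 - 1645)/(-14367 + 3771) = 2387 + 12652/(-10596) = 2387 + 12652*(-1/10596) = 2387 - 3163/2649 = 6320000/2649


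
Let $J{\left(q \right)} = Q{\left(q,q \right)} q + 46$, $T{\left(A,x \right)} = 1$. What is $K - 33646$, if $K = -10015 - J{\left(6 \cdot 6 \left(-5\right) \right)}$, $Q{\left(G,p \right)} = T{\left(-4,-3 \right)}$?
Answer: $-43527$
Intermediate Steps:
$Q{\left(G,p \right)} = 1$
$J{\left(q \right)} = 46 + q$ ($J{\left(q \right)} = 1 q + 46 = q + 46 = 46 + q$)
$K = -9881$ ($K = -10015 - \left(46 + 6 \cdot 6 \left(-5\right)\right) = -10015 - \left(46 + 36 \left(-5\right)\right) = -10015 - \left(46 - 180\right) = -10015 - -134 = -10015 + 134 = -9881$)
$K - 33646 = -9881 - 33646 = -43527$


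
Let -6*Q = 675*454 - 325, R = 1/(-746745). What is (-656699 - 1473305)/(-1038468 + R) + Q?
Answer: -237381451147576745/4652824719966 ≈ -51019.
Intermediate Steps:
R = -1/746745 ≈ -1.3391e-6
Q = -306125/6 (Q = -(675*454 - 325)/6 = -(306450 - 325)/6 = -⅙*306125 = -306125/6 ≈ -51021.)
(-656699 - 1473305)/(-1038468 + R) + Q = (-656699 - 1473305)/(-1038468 - 1/746745) - 306125/6 = -2130004/(-775470786661/746745) - 306125/6 = -2130004*(-746745/775470786661) - 306125/6 = 1590569836980/775470786661 - 306125/6 = -237381451147576745/4652824719966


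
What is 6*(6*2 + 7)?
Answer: 114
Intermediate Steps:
6*(6*2 + 7) = 6*(12 + 7) = 6*19 = 114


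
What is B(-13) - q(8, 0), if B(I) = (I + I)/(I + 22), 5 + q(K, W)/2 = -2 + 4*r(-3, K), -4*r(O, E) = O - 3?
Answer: -8/9 ≈ -0.88889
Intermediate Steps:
r(O, E) = 3/4 - O/4 (r(O, E) = -(O - 3)/4 = -(-3 + O)/4 = 3/4 - O/4)
q(K, W) = -2 (q(K, W) = -10 + 2*(-2 + 4*(3/4 - 1/4*(-3))) = -10 + 2*(-2 + 4*(3/4 + 3/4)) = -10 + 2*(-2 + 4*(3/2)) = -10 + 2*(-2 + 6) = -10 + 2*4 = -10 + 8 = -2)
B(I) = 2*I/(22 + I) (B(I) = (2*I)/(22 + I) = 2*I/(22 + I))
B(-13) - q(8, 0) = 2*(-13)/(22 - 13) - 1*(-2) = 2*(-13)/9 + 2 = 2*(-13)*(1/9) + 2 = -26/9 + 2 = -8/9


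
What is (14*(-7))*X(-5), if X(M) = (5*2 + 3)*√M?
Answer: -1274*I*√5 ≈ -2848.8*I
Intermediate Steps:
X(M) = 13*√M (X(M) = (10 + 3)*√M = 13*√M)
(14*(-7))*X(-5) = (14*(-7))*(13*√(-5)) = -1274*I*√5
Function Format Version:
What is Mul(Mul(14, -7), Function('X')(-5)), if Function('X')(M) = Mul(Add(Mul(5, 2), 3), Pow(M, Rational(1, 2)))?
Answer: Mul(-1274, I, Pow(5, Rational(1, 2))) ≈ Mul(-2848.8, I)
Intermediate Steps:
Function('X')(M) = Mul(13, Pow(M, Rational(1, 2))) (Function('X')(M) = Mul(Add(10, 3), Pow(M, Rational(1, 2))) = Mul(13, Pow(M, Rational(1, 2))))
Mul(Mul(14, -7), Function('X')(-5)) = Mul(Mul(14, -7), Mul(13, Pow(-5, Rational(1, 2)))) = Mul(-98, Mul(13, Mul(I, Pow(5, Rational(1, 2))))) = Mul(-98, Mul(13, I, Pow(5, Rational(1, 2)))) = Mul(-1274, I, Pow(5, Rational(1, 2)))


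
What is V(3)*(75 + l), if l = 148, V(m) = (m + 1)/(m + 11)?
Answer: 446/7 ≈ 63.714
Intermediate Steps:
V(m) = (1 + m)/(11 + m)
V(3)*(75 + l) = ((1 + 3)/(11 + 3))*(75 + 148) = (4/14)*223 = ((1/14)*4)*223 = (2/7)*223 = 446/7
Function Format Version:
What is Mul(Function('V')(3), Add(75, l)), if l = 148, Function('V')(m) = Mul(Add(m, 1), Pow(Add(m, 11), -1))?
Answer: Rational(446, 7) ≈ 63.714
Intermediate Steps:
Function('V')(m) = Mul(Pow(Add(11, m), -1), Add(1, m)) (Function('V')(m) = Mul(Add(1, m), Pow(Add(11, m), -1)) = Mul(Pow(Add(11, m), -1), Add(1, m)))
Mul(Function('V')(3), Add(75, l)) = Mul(Mul(Pow(Add(11, 3), -1), Add(1, 3)), Add(75, 148)) = Mul(Mul(Pow(14, -1), 4), 223) = Mul(Mul(Rational(1, 14), 4), 223) = Mul(Rational(2, 7), 223) = Rational(446, 7)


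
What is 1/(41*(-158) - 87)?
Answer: -1/6565 ≈ -0.00015232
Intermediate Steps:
1/(41*(-158) - 87) = 1/(-6478 - 87) = 1/(-6565) = -1/6565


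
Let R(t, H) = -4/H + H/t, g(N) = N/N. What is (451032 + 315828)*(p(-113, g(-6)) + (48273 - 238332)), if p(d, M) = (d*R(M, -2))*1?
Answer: -145748644740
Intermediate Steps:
g(N) = 1
p(d, M) = d*(2 - 2/M) (p(d, M) = (d*(-4/(-2) - 2/M))*1 = (d*(-4*(-½) - 2/M))*1 = (d*(2 - 2/M))*1 = d*(2 - 2/M))
(451032 + 315828)*(p(-113, g(-6)) + (48273 - 238332)) = (451032 + 315828)*(2*(-113)*(-1 + 1)/1 + (48273 - 238332)) = 766860*(2*(-113)*1*0 - 190059) = 766860*(0 - 190059) = 766860*(-190059) = -145748644740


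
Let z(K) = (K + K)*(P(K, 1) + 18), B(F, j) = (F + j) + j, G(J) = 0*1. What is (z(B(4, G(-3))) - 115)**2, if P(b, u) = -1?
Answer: 441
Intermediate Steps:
G(J) = 0
B(F, j) = F + 2*j
z(K) = 34*K (z(K) = (K + K)*(-1 + 18) = (2*K)*17 = 34*K)
(z(B(4, G(-3))) - 115)**2 = (34*(4 + 2*0) - 115)**2 = (34*(4 + 0) - 115)**2 = (34*4 - 115)**2 = (136 - 115)**2 = 21**2 = 441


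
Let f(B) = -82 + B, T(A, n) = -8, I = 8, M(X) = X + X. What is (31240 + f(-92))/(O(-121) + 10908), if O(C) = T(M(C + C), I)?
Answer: 15533/5450 ≈ 2.8501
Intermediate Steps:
M(X) = 2*X
O(C) = -8
(31240 + f(-92))/(O(-121) + 10908) = (31240 + (-82 - 92))/(-8 + 10908) = (31240 - 174)/10900 = 31066*(1/10900) = 15533/5450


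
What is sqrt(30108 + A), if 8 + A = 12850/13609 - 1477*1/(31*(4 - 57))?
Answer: sqrt(15660198276814381)/721277 ≈ 173.50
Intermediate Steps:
A = -4440763/721277 (A = -8 + (12850/13609 - 1477*1/(31*(4 - 57))) = -8 + (12850*(1/13609) - 1477/(31*(-53))) = -8 + (12850/13609 - 1477/(-1643)) = -8 + (12850/13609 - 1477*(-1/1643)) = -8 + (12850/13609 + 1477/1643) = -8 + 1329453/721277 = -4440763/721277 ≈ -6.1568)
sqrt(30108 + A) = sqrt(30108 - 4440763/721277) = sqrt(21711767153/721277) = sqrt(15660198276814381)/721277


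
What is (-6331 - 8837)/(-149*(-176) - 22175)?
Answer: -15168/4049 ≈ -3.7461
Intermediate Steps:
(-6331 - 8837)/(-149*(-176) - 22175) = -15168/(26224 - 22175) = -15168/4049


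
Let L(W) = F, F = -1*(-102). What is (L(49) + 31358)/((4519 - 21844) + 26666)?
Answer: 31460/9341 ≈ 3.3679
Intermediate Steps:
F = 102
L(W) = 102
(L(49) + 31358)/((4519 - 21844) + 26666) = (102 + 31358)/((4519 - 21844) + 26666) = 31460/(-17325 + 26666) = 31460/9341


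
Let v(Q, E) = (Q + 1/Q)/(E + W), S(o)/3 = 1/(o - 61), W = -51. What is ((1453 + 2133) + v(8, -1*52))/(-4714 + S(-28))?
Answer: -262977111/345708376 ≈ -0.76069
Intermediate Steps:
S(o) = 3/(-61 + o) (S(o) = 3/(o - 61) = 3/(-61 + o))
v(Q, E) = (Q + 1/Q)/(-51 + E) (v(Q, E) = (Q + 1/Q)/(E - 51) = (Q + 1/Q)/(-51 + E))
((1453 + 2133) + v(8, -1*52))/(-4714 + S(-28)) = ((1453 + 2133) + (1 + 8²)/(8*(-51 - 1*52)))/(-4714 + 3/(-61 - 28)) = (3586 + (1 + 64)/(8*(-51 - 52)))/(-4714 + 3/(-89)) = (3586 + (⅛)*65/(-103))/(-4714 + 3*(-1/89)) = (3586 + (⅛)*(-1/103)*65)/(-4714 - 3/89) = (3586 - 65/824)/(-419549/89) = (2954799/824)*(-89/419549) = -262977111/345708376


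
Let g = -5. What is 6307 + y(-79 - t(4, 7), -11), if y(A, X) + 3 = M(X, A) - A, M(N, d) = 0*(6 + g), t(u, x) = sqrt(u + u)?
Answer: 6383 + 2*sqrt(2) ≈ 6385.8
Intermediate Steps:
t(u, x) = sqrt(2)*sqrt(u) (t(u, x) = sqrt(2*u) = sqrt(2)*sqrt(u))
M(N, d) = 0 (M(N, d) = 0*(6 - 5) = 0*1 = 0)
y(A, X) = -3 - A (y(A, X) = -3 + (0 - A) = -3 - A)
6307 + y(-79 - t(4, 7), -11) = 6307 + (-3 - (-79 - sqrt(2)*sqrt(4))) = 6307 + (-3 - (-79 - sqrt(2)*2)) = 6307 + (-3 - (-79 - 2*sqrt(2))) = 6307 + (-3 + (79 + 2*sqrt(2))) = 6307 + (76 + 2*sqrt(2)) = 6383 + 2*sqrt(2)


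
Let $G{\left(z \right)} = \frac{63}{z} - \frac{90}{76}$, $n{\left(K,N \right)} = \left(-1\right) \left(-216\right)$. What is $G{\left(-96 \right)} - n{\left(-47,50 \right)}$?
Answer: $- \frac{132447}{608} \approx -217.84$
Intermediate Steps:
$n{\left(K,N \right)} = 216$
$G{\left(z \right)} = - \frac{45}{38} + \frac{63}{z}$ ($G{\left(z \right)} = \frac{63}{z} - \frac{45}{38} = - \frac{45}{38} + \frac{63}{z}$)
$G{\left(-96 \right)} - n{\left(-47,50 \right)} = \left(- \frac{45}{38} + \frac{63}{-96}\right) - 216 = \left(- \frac{45}{38} + 63 \left(- \frac{1}{96}\right)\right) - 216 = \left(- \frac{45}{38} - \frac{21}{32}\right) - 216 = - \frac{1119}{608} - 216 = - \frac{132447}{608}$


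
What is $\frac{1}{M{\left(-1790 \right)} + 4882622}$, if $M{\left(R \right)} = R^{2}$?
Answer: $\frac{1}{8086722} \approx 1.2366 \cdot 10^{-7}$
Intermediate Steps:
$\frac{1}{M{\left(-1790 \right)} + 4882622} = \frac{1}{\left(-1790\right)^{2} + 4882622} = \frac{1}{3204100 + 4882622} = \frac{1}{8086722}$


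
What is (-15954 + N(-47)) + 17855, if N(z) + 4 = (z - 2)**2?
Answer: 4298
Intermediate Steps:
N(z) = -4 + (-2 + z)**2 (N(z) = -4 + (z - 2)**2 = -4 + (-2 + z)**2)
(-15954 + N(-47)) + 17855 = (-15954 - 47*(-4 - 47)) + 17855 = (-15954 - 47*(-51)) + 17855 = (-15954 + 2397) + 17855 = -13557 + 17855 = 4298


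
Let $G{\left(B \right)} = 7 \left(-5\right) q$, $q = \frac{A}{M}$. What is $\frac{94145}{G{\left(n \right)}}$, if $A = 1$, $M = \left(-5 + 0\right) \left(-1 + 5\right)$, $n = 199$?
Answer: $\frac{376580}{7} \approx 53797.0$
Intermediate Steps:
$M = -20$ ($M = \left(-5\right) 4 = -20$)
$q = - \frac{1}{20}$ ($q = 1 \frac{1}{-20} = 1 \left(- \frac{1}{20}\right) = - \frac{1}{20} \approx -0.05$)
$G{\left(B \right)} = \frac{7}{4}$ ($G{\left(B \right)} = 7 \left(-5\right) \left(- \frac{1}{20}\right) = \left(-35\right) \left(- \frac{1}{20}\right) = \frac{7}{4}$)
$\frac{94145}{G{\left(n \right)}} = \frac{94145}{\frac{7}{4}} = 94145 \cdot \frac{4}{7} = \frac{376580}{7}$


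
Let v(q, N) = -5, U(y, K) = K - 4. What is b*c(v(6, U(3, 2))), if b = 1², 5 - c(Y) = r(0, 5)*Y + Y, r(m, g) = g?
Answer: 35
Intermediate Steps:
U(y, K) = -4 + K
c(Y) = 5 - 6*Y (c(Y) = 5 - (5*Y + Y) = 5 - 6*Y)
b = 1
b*c(v(6, U(3, 2))) = 1*(5 - 6*(-5)) = 1*(5 + 30) = 1*35 = 35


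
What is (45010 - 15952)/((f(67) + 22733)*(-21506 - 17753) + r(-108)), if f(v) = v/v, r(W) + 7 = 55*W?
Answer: -29058/892520053 ≈ -3.2557e-5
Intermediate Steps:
r(W) = -7 + 55*W
f(v) = 1
(45010 - 15952)/((f(67) + 22733)*(-21506 - 17753) + r(-108)) = (45010 - 15952)/((1 + 22733)*(-21506 - 17753) + (-7 + 55*(-108))) = 29058/(22734*(-39259) + (-7 - 5940)) = 29058/(-892514106 - 5947) = 29058/(-892520053) = 29058*(-1/892520053) = -29058/892520053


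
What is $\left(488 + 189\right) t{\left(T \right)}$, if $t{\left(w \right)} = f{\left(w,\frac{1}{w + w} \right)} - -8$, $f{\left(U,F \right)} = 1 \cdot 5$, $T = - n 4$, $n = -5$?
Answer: $8801$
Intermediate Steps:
$T = 20$ ($T = \left(-1\right) \left(-5\right) 4 = 5 \cdot 4 = 20$)
$f{\left(U,F \right)} = 5$
$t{\left(w \right)} = 13$ ($t{\left(w \right)} = 5 - -8 = 5 + 8 = 13$)
$\left(488 + 189\right) t{\left(T \right)} = \left(488 + 189\right) 13 = 677 \cdot 13 = 8801$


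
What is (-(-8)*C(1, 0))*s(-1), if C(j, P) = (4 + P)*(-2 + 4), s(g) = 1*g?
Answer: -64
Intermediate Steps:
s(g) = g
C(j, P) = 8 + 2*P (C(j, P) = (4 + P)*2 = 8 + 2*P)
(-(-8)*C(1, 0))*s(-1) = -(-8)*(8 + 2*0)*(-1) = -(-8)*(8 + 0)*(-1) = -(-8)*8*(-1) = -8*(-8)*(-1) = 64*(-1) = -64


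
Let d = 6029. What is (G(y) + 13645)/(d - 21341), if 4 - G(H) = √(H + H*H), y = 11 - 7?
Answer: -13649/15312 + √5/7656 ≈ -0.89110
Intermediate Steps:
y = 4
G(H) = 4 - √(H + H²) (G(H) = 4 - √(H + H*H) = 4 - √(H + H²))
(G(y) + 13645)/(d - 21341) = ((4 - √(4*(1 + 4))) + 13645)/(6029 - 21341) = ((4 - √(4*5)) + 13645)/(-15312) = ((4 - √20) + 13645)*(-1/15312) = ((4 - 2*√5) + 13645)*(-1/15312) = (13649 - 2*√5)*(-1/15312) = -13649/15312 + √5/7656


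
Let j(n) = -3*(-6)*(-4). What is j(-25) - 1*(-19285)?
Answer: 19213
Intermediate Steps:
j(n) = -72 (j(n) = 18*(-4) = -72)
j(-25) - 1*(-19285) = -72 - 1*(-19285) = -72 + 19285 = 19213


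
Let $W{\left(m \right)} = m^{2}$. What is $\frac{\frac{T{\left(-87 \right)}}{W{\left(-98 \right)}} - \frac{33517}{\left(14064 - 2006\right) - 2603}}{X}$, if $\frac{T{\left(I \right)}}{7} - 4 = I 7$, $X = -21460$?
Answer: $\frac{51705599}{278384699600} \approx 0.00018573$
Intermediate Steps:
$T{\left(I \right)} = 28 + 49 I$ ($T{\left(I \right)} = 28 + 7 I 7 = 28 + 7 \cdot 7 I = 28 + 49 I$)
$\frac{\frac{T{\left(-87 \right)}}{W{\left(-98 \right)}} - \frac{33517}{\left(14064 - 2006\right) - 2603}}{X} = \frac{\frac{28 + 49 \left(-87\right)}{\left(-98\right)^{2}} - \frac{33517}{\left(14064 - 2006\right) - 2603}}{-21460} = \left(\frac{28 - 4263}{9604} - \frac{33517}{12058 - 2603}\right) \left(- \frac{1}{21460}\right) = \left(\left(-4235\right) \frac{1}{9604} - \frac{33517}{9455}\right) \left(- \frac{1}{21460}\right) = \left(- \frac{605}{1372} - \frac{33517}{9455}\right) \left(- \frac{1}{21460}\right) = \left(- \frac{51705599}{12972260}\right) \left(- \frac{1}{21460}\right) = \frac{51705599}{278384699600}$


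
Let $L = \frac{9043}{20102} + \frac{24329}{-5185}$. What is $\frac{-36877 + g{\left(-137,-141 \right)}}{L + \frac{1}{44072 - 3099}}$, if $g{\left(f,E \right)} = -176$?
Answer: $\frac{158237411331867030}{18117074806849} \approx 8734.2$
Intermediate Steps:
$L = - \frac{442173603}{104228870}$ ($L = 9043 \cdot \frac{1}{20102} + 24329 \left(- \frac{1}{5185}\right) = \frac{9043}{20102} - \frac{24329}{5185} = - \frac{442173603}{104228870} \approx -4.2423$)
$\frac{-36877 + g{\left(-137,-141 \right)}}{L + \frac{1}{44072 - 3099}} = \frac{-36877 - 176}{- \frac{442173603}{104228870} + \frac{1}{44072 - 3099}} = - \frac{37053}{- \frac{442173603}{104228870} + \frac{1}{40973}} = - \frac{37053}{- \frac{18117074806849}{4270569490510}} = \left(-37053\right) \left(- \frac{4270569490510}{18117074806849}\right) = \frac{158237411331867030}{18117074806849}$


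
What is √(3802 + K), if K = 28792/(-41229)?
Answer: √79772447794/4581 ≈ 61.655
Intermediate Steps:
K = -28792/41229 (K = 28792*(-1/41229) = -28792/41229 ≈ -0.69834)
√(3802 + K) = √(3802 - 28792/41229) = √(156723866/41229) = √79772447794/4581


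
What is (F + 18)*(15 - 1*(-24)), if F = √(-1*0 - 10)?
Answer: 702 + 39*I*√10 ≈ 702.0 + 123.33*I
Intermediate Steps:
F = I*√10 (F = √(0 - 10) = √(-10) = I*√10 ≈ 3.1623*I)
(F + 18)*(15 - 1*(-24)) = (I*√10 + 18)*(15 - 1*(-24)) = (18 + I*√10)*(15 + 24) = (18 + I*√10)*39 = 702 + 39*I*√10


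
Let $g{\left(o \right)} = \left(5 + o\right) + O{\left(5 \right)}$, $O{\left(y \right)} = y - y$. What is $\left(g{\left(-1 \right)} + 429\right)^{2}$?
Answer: $187489$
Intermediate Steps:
$O{\left(y \right)} = 0$
$g{\left(o \right)} = 5 + o$ ($g{\left(o \right)} = \left(5 + o\right) + 0 = 5 + o$)
$\left(g{\left(-1 \right)} + 429\right)^{2} = \left(\left(5 - 1\right) + 429\right)^{2} = \left(4 + 429\right)^{2} = 433^{2} = 187489$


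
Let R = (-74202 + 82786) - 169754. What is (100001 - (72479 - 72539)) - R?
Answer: 261231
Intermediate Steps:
R = -161170 (R = 8584 - 169754 = -161170)
(100001 - (72479 - 72539)) - R = (100001 - (72479 - 72539)) - 1*(-161170) = (100001 - 1*(-60)) + 161170 = (100001 + 60) + 161170 = 100061 + 161170 = 261231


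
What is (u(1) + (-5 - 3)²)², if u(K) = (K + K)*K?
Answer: 4356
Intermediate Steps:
u(K) = 2*K² (u(K) = (2*K)*K = 2*K²)
(u(1) + (-5 - 3)²)² = (2*1² + (-5 - 3)²)² = (2*1 + (-8)²)² = (2 + 64)² = 66² = 4356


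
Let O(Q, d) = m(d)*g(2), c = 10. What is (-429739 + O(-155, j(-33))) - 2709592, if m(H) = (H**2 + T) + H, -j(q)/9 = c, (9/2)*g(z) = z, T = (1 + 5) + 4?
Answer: -28221899/9 ≈ -3.1358e+6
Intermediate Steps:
T = 10 (T = 6 + 4 = 10)
g(z) = 2*z/9
j(q) = -90 (j(q) = -9*10 = -90)
m(H) = 10 + H + H**2 (m(H) = (H**2 + 10) + H = (10 + H**2) + H = 10 + H + H**2)
O(Q, d) = 40/9 + 4*d/9 + 4*d**2/9 (O(Q, d) = (10 + d + d**2)*((2/9)*2) = (10 + d + d**2)*(4/9) = 40/9 + 4*d/9 + 4*d**2/9)
(-429739 + O(-155, j(-33))) - 2709592 = (-429739 + (40/9 + (4/9)*(-90) + (4/9)*(-90)**2)) - 2709592 = (-429739 + (40/9 - 40 + (4/9)*8100)) - 2709592 = (-429739 + (40/9 - 40 + 3600)) - 2709592 = (-429739 + 32080/9) - 2709592 = -3835571/9 - 2709592 = -28221899/9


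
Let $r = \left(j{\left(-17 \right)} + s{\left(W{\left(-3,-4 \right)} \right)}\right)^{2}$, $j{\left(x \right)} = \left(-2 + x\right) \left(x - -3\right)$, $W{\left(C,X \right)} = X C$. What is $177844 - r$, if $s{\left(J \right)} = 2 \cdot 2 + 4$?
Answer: $102768$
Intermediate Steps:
$W{\left(C,X \right)} = C X$
$j{\left(x \right)} = \left(-2 + x\right) \left(3 + x\right)$ ($j{\left(x \right)} = \left(-2 + x\right) \left(x + 3\right) = \left(-2 + x\right) \left(3 + x\right)$)
$s{\left(J \right)} = 8$ ($s{\left(J \right)} = 4 + 4 = 8$)
$r = 75076$ ($r = \left(\left(-6 - 17 + \left(-17\right)^{2}\right) + 8\right)^{2} = \left(\left(-6 - 17 + 289\right) + 8\right)^{2} = \left(266 + 8\right)^{2} = 274^{2} = 75076$)
$177844 - r = 177844 - 75076 = 102768$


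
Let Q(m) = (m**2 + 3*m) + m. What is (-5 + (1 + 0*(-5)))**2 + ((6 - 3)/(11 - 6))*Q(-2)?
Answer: 68/5 ≈ 13.600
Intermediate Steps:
Q(m) = m**2 + 4*m
(-5 + (1 + 0*(-5)))**2 + ((6 - 3)/(11 - 6))*Q(-2) = (-5 + (1 + 0*(-5)))**2 + ((6 - 3)/(11 - 6))*(-2*(4 - 2)) = (-5 + (1 + 0))**2 + (3/5)*(-2*2) = (-5 + 1)**2 + (3*(1/5))*(-4) = (-4)**2 + (3/5)*(-4) = 16 - 12/5 = 68/5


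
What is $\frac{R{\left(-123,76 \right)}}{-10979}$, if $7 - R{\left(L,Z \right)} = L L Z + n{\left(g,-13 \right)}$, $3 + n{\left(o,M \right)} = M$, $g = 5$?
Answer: $\frac{1149781}{10979} \approx 104.73$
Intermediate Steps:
$n{\left(o,M \right)} = -3 + M$
$R{\left(L,Z \right)} = 23 - Z L^{2}$ ($R{\left(L,Z \right)} = 7 - \left(L L Z - 16\right) = 7 - \left(L^{2} Z - 16\right) = 7 - \left(Z L^{2} - 16\right) = 7 - \left(-16 + Z L^{2}\right) = 23 - Z L^{2}$)
$\frac{R{\left(-123,76 \right)}}{-10979} = \frac{23 - 76 \left(-123\right)^{2}}{-10979} = \left(23 - 76 \cdot 15129\right) \left(- \frac{1}{10979}\right) = \left(23 - 1149804\right) \left(- \frac{1}{10979}\right) = \left(-1149781\right) \left(- \frac{1}{10979}\right) = \frac{1149781}{10979}$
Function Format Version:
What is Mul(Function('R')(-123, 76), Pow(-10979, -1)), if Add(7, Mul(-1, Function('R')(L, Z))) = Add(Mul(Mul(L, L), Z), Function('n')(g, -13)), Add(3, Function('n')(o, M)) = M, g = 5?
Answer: Rational(1149781, 10979) ≈ 104.73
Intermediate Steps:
Function('n')(o, M) = Add(-3, M)
Function('R')(L, Z) = Add(23, Mul(-1, Z, Pow(L, 2))) (Function('R')(L, Z) = Add(7, Mul(-1, Add(Mul(Mul(L, L), Z), Add(-3, -13)))) = Add(7, Mul(-1, Add(Mul(Pow(L, 2), Z), -16))) = Add(7, Mul(-1, Add(Mul(Z, Pow(L, 2)), -16))) = Add(7, Mul(-1, Add(-16, Mul(Z, Pow(L, 2))))) = Add(7, Add(16, Mul(-1, Z, Pow(L, 2)))) = Add(23, Mul(-1, Z, Pow(L, 2))))
Mul(Function('R')(-123, 76), Pow(-10979, -1)) = Mul(Add(23, Mul(-1, 76, Pow(-123, 2))), Pow(-10979, -1)) = Mul(Add(23, Mul(-1, 76, 15129)), Rational(-1, 10979)) = Mul(Add(23, -1149804), Rational(-1, 10979)) = Mul(-1149781, Rational(-1, 10979)) = Rational(1149781, 10979)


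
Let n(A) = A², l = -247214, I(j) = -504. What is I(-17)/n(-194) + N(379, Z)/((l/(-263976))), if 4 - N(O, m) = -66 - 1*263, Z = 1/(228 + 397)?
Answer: 24325225362/68412839 ≈ 355.57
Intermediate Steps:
Z = 1/625 ≈ 0.0016000
N(O, m) = 333 (N(O, m) = 4 - (-66 - 1*263) = 4 - (-66 - 263) = 4 - 1*(-329) = 4 + 329 = 333)
I(-17)/n(-194) + N(379, Z)/((l/(-263976))) = -504/((-194)²) + 333/((-247214/(-263976))) = -504/37636 + 333/((-247214*(-1/263976))) = -504*1/37636 + 333/(7271/7764) = -126/9409 + 333*(7764/7271) = -126/9409 + 2585412/7271 = 24325225362/68412839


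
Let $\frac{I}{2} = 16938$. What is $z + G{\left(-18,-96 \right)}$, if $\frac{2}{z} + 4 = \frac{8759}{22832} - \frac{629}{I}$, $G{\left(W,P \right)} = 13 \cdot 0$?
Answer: $- \frac{386728416}{702867193} \approx -0.55022$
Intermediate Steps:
$I = 33876$ ($I = 2 \cdot 16938 = 33876$)
$G{\left(W,P \right)} = 0$
$z = - \frac{386728416}{702867193}$ ($z = \frac{2}{-4 + \left(\frac{8759}{22832} - \frac{629}{33876}\right)} = \frac{2}{-4 + \frac{70589639}{193364208}} = \frac{2}{- \frac{702867193}{193364208}} = 2 \left(- \frac{193364208}{702867193}\right) = - \frac{386728416}{702867193} \approx -0.55022$)
$z + G{\left(-18,-96 \right)} = - \frac{386728416}{702867193} + 0 = - \frac{386728416}{702867193}$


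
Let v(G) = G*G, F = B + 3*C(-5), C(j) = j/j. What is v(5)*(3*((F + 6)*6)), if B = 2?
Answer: 4950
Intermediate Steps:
C(j) = 1
F = 5 (F = 2 + 3*1 = 2 + 3 = 5)
v(G) = G²
v(5)*(3*((F + 6)*6)) = 5²*(3*((5 + 6)*6)) = 25*(3*(11*6)) = 25*(3*66) = 25*198 = 4950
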